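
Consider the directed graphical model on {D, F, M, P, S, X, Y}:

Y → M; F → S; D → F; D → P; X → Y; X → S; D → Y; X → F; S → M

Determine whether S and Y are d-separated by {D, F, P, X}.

Yes

We examine all 5 paths between S and Y:
Path 1: S ← X → Y
  X is a fork here and X is conditioned on, so the path is blocked at X.
Path 2: S ← X → F ← D → Y
  X is a fork here and X is conditioned on, so the path is blocked at X.
Path 3: S ← F ← X → Y
  F is a chain here and F is conditioned on, so the path is blocked at F.
Path 4: S ← F ← D → Y
  F is a chain here and F is conditioned on, so the path is blocked at F.
Path 5: S → M ← Y
  M is a collider here and neither M nor any of its descendants is conditioned on, so the collider stays closed — the path is blocked at M.
Every path is blocked, so S and Y are d-separated given {D, F, P, X}.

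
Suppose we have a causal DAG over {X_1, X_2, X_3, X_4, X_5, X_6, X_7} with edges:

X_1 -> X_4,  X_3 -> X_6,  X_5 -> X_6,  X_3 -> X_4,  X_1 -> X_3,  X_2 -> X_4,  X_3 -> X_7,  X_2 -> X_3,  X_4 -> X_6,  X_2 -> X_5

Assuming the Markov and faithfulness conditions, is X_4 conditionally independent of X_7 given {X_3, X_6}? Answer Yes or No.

Yes

6 paths connect X_4 and X_7; each must be blocked for d-separation to hold:
Path 1: X_4 ← X_3 → X_7
  X_3 is a fork here and X_3 is conditioned on, so the path is blocked at X_3.
Path 2: X_4 ← X_1 → X_3 → X_7
  X_3 is a chain here and X_3 is conditioned on, so the path is blocked at X_3.
Path 3: X_4 ← X_2 → X_3 → X_7
  X_3 is a chain here and X_3 is conditioned on, so the path is blocked at X_3.
Path 4: X_4 ← X_2 → X_5 → X_6 ← X_3 → X_7
  X_3 is a fork here and X_3 is conditioned on, so the path is blocked at X_3.
Path 5: X_4 → X_6 ← X_3 → X_7
  X_3 is a fork here and X_3 is conditioned on, so the path is blocked at X_3.
Path 6: X_4 → X_6 ← X_5 ← X_2 → X_3 → X_7
  X_3 is a chain here and X_3 is conditioned on, so the path is blocked at X_3.
Every path is blocked, so X_4 and X_7 are d-separated given {X_3, X_6}.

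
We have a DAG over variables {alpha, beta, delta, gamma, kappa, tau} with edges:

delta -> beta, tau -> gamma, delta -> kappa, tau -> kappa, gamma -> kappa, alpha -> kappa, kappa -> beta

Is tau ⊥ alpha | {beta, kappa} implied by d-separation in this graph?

2 paths connect tau and alpha; each must be blocked for d-separation to hold:
  1. tau → kappa ← alpha — kappa:collider[open] ⇒ active
  2. tau → gamma → kappa ← alpha — gamma:chain[open]; kappa:collider[open] ⇒ active
Since the path tau → kappa ← alpha is active, tau and alpha are not d-separated given {beta, kappa}.

No — tau and alpha are not d-separated given {beta, kappa}.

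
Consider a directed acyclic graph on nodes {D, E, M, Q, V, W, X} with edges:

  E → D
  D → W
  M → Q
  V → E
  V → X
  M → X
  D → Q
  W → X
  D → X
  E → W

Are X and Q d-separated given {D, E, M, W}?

Yes

6 paths connect X and Q; each must be blocked for d-separation to hold:
  1. X ← V → E → W ← D → Q — V:fork[open]; E:chain[blocks]; W:collider[open]; D:fork[blocks] ⇒ blocked
  2. X ← V → E → D → Q — V:fork[open]; E:chain[blocks]; D:chain[blocks] ⇒ blocked
  3. X ← W ← E → D → Q — W:chain[blocks]; E:fork[blocks]; D:chain[blocks] ⇒ blocked
  4. X ← W ← D → Q — W:chain[blocks]; D:fork[blocks] ⇒ blocked
  5. X ← M → Q — M:fork[blocks] ⇒ blocked
  6. X ← D → Q — D:fork[blocks] ⇒ blocked
Since every path is blocked, d-separation holds.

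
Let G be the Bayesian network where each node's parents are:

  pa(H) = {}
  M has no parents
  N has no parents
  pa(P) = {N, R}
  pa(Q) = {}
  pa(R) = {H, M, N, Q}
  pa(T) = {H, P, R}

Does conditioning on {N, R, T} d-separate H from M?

Enumerating the 4 paths from H to M and testing each for blocking by {N, R, T}:
  1. H → T ← R ← M — T:collider[open]; R:chain[blocks] ⇒ blocked
  2. H → T ← P ← N → R ← M — T:collider[open]; P:chain[open]; N:fork[blocks]; R:collider[open] ⇒ blocked
  3. H → T ← P ← R ← M — T:collider[open]; P:chain[open]; R:chain[blocks] ⇒ blocked
  4. H → R ← M — R:collider[open] ⇒ active
Since the path H → R ← M is active, H and M are not d-separated given {N, R, T}.

No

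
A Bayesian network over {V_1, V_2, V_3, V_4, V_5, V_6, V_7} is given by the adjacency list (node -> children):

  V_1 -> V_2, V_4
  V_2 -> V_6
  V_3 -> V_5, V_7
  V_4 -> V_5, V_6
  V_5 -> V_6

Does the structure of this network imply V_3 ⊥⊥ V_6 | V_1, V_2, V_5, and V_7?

No

We examine all 3 paths between V_3 and V_6:
  1. V_3 → V_5 ← V_4 ← V_1 → V_2 → V_6 — V_5:collider[open]; V_4:chain[open]; V_1:fork[blocks]; V_2:chain[blocks] ⇒ blocked
  2. V_3 → V_5 ← V_4 → V_6 — V_5:collider[open]; V_4:fork[open] ⇒ active
  3. V_3 → V_5 → V_6 — V_5:chain[blocks] ⇒ blocked
At least one path is unblocked, so d-separation fails.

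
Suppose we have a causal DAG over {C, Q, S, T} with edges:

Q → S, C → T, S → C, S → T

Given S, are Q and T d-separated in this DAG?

2 paths connect Q and T; each must be blocked for d-separation to hold:
Path 1: Q → S → C → T
  S is a chain here and S is conditioned on, so the path is blocked at S.
Path 2: Q → S → T
  S is a chain here and S is conditioned on, so the path is blocked at S.
Every path is blocked, so Q and T are d-separated given {S}.

Yes — Q and T are d-separated given {S}.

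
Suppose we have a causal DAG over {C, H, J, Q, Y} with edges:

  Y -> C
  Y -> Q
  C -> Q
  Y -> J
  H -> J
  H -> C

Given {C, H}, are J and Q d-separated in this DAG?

4 paths connect J and Q; each must be blocked for d-separation to hold:
  1. J ← Y → C → Q — Y:fork[open]; C:chain[blocks] ⇒ blocked
  2. J ← Y → Q — Y:fork[open] ⇒ active
  3. J ← H → C ← Y → Q — H:fork[blocks]; C:collider[open]; Y:fork[open] ⇒ blocked
  4. J ← H → C → Q — H:fork[blocks]; C:chain[blocks] ⇒ blocked
Since the path J ← Y → Q is active, J and Q are not d-separated given {C, H}.

No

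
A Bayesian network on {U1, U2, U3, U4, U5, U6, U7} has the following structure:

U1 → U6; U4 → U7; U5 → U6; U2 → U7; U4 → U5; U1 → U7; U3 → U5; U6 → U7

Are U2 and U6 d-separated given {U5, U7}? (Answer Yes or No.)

No

There are 3 undirected paths between U2 and U6; checking each against the conditioning set {U5, U7}:
Path 1: U2 → U7 ← U4 → U5 → U6
  U5 is a chain here and U5 is conditioned on, so the path is blocked at U5.
Path 2: U2 → U7 ← U6
  U7 is a collider and U7 is conditioned on, which opens it — no node blocks this path, so it is active.
Path 3: U2 → U7 ← U1 → U6
  U7 is a collider and U7 is conditioned on, which opens it; U1 is a fork and U1 is not conditioned on — no node blocks this path, so it is active.
Since the path U2 → U7 ← U6 is active, U2 and U6 are not d-separated given {U5, U7}.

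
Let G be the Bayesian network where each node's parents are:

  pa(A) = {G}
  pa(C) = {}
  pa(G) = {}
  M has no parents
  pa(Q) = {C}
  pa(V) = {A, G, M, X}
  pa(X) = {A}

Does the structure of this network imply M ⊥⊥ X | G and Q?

3 paths connect M and X; each must be blocked for d-separation to hold:
Path 1: M → V ← A → X
  V is a collider here and neither V nor any of its descendants is conditioned on, so the collider stays closed — the path is blocked at V.
Path 2: M → V ← X
  V is a collider here and neither V nor any of its descendants is conditioned on, so the collider stays closed — the path is blocked at V.
Path 3: M → V ← G → A → X
  V is a collider here and neither V nor any of its descendants is conditioned on, so the collider stays closed — the path is blocked at V.
Every path is blocked, so M and X are d-separated given {G, Q}.

Yes — M and X are d-separated given {G, Q}.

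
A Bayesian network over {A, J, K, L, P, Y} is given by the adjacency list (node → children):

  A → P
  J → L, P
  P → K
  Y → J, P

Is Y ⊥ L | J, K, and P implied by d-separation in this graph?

Yes

Enumerating the 2 paths from Y to L and testing each for blocking by {J, K, P}:
Path 1: Y → J → L
  J is a chain here and J is conditioned on, so the path is blocked at J.
Path 2: Y → P ← J → L
  J is a fork here and J is conditioned on, so the path is blocked at J.
All paths are blocked; Y ⊥ L | {J, K, P} holds.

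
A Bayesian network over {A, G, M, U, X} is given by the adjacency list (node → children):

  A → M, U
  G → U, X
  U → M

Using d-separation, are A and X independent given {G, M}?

We examine all 2 paths between A and X:
  1. A → M ← U ← G → X — M:collider[open]; U:chain[open]; G:fork[blocks] ⇒ blocked
  2. A → U ← G → X — U:collider[open]; G:fork[blocks] ⇒ blocked
Since every path is blocked, d-separation holds.

Yes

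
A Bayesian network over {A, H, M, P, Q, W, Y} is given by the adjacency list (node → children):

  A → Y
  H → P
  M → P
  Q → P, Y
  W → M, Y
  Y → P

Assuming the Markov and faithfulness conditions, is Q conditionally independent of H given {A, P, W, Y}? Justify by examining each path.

Enumerating the 3 paths from Q to H and testing each for blocking by {A, P, W, Y}:
Path 1: Q → Y → P ← H
  Y is a chain here and Y is conditioned on, so the path is blocked at Y.
Path 2: Q → Y ← W → M → P ← H
  W is a fork here and W is conditioned on, so the path is blocked at W.
Path 3: Q → P ← H
  P is a collider and P is conditioned on, which opens it — no node blocks this path, so it is active.
Since the path Q → P ← H is active, Q and H are not d-separated given {A, P, W, Y}.

No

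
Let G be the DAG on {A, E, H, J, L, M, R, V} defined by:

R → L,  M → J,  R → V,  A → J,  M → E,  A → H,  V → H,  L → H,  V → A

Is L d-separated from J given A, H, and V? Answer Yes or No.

Yes — L and J are d-separated given {A, H, V}.

4 paths connect L and J; each must be blocked for d-separation to hold:
Path 1: L ← R → V → H ← A → J
  V is a chain here and V is conditioned on, so the path is blocked at V.
Path 2: L ← R → V → A → J
  V is a chain here and V is conditioned on, so the path is blocked at V.
Path 3: L → H ← A → J
  A is a fork here and A is conditioned on, so the path is blocked at A.
Path 4: L → H ← V → A → J
  V is a fork here and V is conditioned on, so the path is blocked at V.
Every path is blocked, so L and J are d-separated given {A, H, V}.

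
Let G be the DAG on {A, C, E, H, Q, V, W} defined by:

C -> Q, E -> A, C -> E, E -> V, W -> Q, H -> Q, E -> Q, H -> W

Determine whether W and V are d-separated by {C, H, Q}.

Enumerating the 4 paths from W to V and testing each for blocking by {C, H, Q}:
  1. W ← H → Q ← E → V — H:fork[blocks]; Q:collider[open]; E:fork[open] ⇒ blocked
  2. W ← H → Q ← C → E → V — H:fork[blocks]; Q:collider[open]; C:fork[blocks]; E:chain[open] ⇒ blocked
  3. W → Q ← E → V — Q:collider[open]; E:fork[open] ⇒ active
  4. W → Q ← C → E → V — Q:collider[open]; C:fork[blocks]; E:chain[open] ⇒ blocked
Since the path W → Q ← E → V is active, W and V are not d-separated given {C, H, Q}.

No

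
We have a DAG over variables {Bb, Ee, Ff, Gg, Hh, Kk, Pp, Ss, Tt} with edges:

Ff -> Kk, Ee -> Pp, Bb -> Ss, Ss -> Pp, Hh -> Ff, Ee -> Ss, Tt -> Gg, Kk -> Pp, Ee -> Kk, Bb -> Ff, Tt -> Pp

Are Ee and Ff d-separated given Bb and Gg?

Yes

Enumerating the 6 paths from Ee to Ff and testing each for blocking by {Bb, Gg}:
Path 1: Ee → Pp ← Ss ← Bb → Ff
  Pp is a collider here and neither Pp nor any of its descendants is conditioned on, so the collider stays closed — the path is blocked at Pp.
Path 2: Ee → Pp ← Kk ← Ff
  Pp is a collider here and neither Pp nor any of its descendants is conditioned on, so the collider stays closed — the path is blocked at Pp.
Path 3: Ee → Ss ← Bb → Ff
  Ss is a collider here and neither Ss nor any of its descendants is conditioned on, so the collider stays closed — the path is blocked at Ss.
Path 4: Ee → Ss → Pp ← Kk ← Ff
  Pp is a collider here and neither Pp nor any of its descendants is conditioned on, so the collider stays closed — the path is blocked at Pp.
Path 5: Ee → Kk → Pp ← Ss ← Bb → Ff
  Pp is a collider here and neither Pp nor any of its descendants is conditioned on, so the collider stays closed — the path is blocked at Pp.
Path 6: Ee → Kk ← Ff
  Kk is a collider here and neither Kk nor any of its descendants is conditioned on, so the collider stays closed — the path is blocked at Kk.
Since every path is blocked, d-separation holds.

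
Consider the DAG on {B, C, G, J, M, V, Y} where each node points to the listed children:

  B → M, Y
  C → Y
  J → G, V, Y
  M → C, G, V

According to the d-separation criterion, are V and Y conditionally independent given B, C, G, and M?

6 paths connect V and Y; each must be blocked for d-separation to hold:
Path 1: V ← M ← B → Y
  M is a chain here and M is conditioned on, so the path is blocked at M.
Path 2: V ← M → C → Y
  M is a fork here and M is conditioned on, so the path is blocked at M.
Path 3: V ← M → G ← J → Y
  M is a fork here and M is conditioned on, so the path is blocked at M.
Path 4: V ← J → Y
  J is a fork and J is not conditioned on — no node blocks this path, so it is active.
Path 5: V ← J → G ← M ← B → Y
  M is a chain here and M is conditioned on, so the path is blocked at M.
Path 6: V ← J → G ← M → C → Y
  M is a fork here and M is conditioned on, so the path is blocked at M.
At least one path is unblocked, so d-separation fails.

No — V and Y are not d-separated given {B, C, G, M}.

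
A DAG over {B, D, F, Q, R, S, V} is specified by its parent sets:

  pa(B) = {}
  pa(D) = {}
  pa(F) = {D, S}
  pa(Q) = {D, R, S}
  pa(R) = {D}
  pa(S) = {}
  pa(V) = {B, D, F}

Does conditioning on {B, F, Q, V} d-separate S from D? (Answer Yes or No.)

There are 4 undirected paths between S and D; checking each against the conditioning set {B, F, Q, V}:
Path 1: S → F → V ← D
  F is a chain here and F is conditioned on, so the path is blocked at F.
Path 2: S → F ← D
  F is a collider and F is conditioned on, which opens it — no node blocks this path, so it is active.
Path 3: S → Q ← R ← D
  Q is a collider and Q is conditioned on, which opens it; R is a chain and R is not conditioned on — no node blocks this path, so it is active.
Path 4: S → Q ← D
  Q is a collider and Q is conditioned on, which opens it — no node blocks this path, so it is active.
Since the path S → F ← D is active, S and D are not d-separated given {B, F, Q, V}.

No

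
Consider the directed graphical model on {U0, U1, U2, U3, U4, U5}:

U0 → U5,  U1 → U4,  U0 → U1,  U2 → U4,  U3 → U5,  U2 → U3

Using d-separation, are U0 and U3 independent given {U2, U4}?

Yes — U0 and U3 are d-separated given {U2, U4}.

We examine all 2 paths between U0 and U3:
Path 1: U0 → U1 → U4 ← U2 → U3
  U2 is a fork here and U2 is conditioned on, so the path is blocked at U2.
Path 2: U0 → U5 ← U3
  U5 is a collider here and neither U5 nor any of its descendants is conditioned on, so the collider stays closed — the path is blocked at U5.
Every path is blocked, so U0 and U3 are d-separated given {U2, U4}.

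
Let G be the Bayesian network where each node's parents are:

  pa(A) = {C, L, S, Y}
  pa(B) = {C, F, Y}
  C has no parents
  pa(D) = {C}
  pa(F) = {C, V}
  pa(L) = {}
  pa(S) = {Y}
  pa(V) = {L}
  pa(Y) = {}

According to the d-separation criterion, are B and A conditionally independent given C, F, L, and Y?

Enumerating the 6 paths from B to A and testing each for blocking by {C, F, L, Y}:
Path 1: B ← F ← V ← L → A
  F is a chain here and F is conditioned on, so the path is blocked at F.
Path 2: B ← F ← C → A
  F is a chain here and F is conditioned on, so the path is blocked at F.
Path 3: B ← Y → S → A
  Y is a fork here and Y is conditioned on, so the path is blocked at Y.
Path 4: B ← Y → A
  Y is a fork here and Y is conditioned on, so the path is blocked at Y.
Path 5: B ← C → F ← V ← L → A
  C is a fork here and C is conditioned on, so the path is blocked at C.
Path 6: B ← C → A
  C is a fork here and C is conditioned on, so the path is blocked at C.
All paths are blocked; B ⊥ A | {C, F, L, Y} holds.

Yes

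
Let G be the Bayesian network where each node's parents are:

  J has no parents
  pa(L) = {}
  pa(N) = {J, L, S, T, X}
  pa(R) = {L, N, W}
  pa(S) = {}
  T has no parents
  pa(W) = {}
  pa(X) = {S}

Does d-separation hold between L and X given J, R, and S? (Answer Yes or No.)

No

We examine all 4 paths between L and X:
  1. L → R ← N ← X — R:collider[open]; N:chain[open] ⇒ active
  2. L → R ← N ← S → X — R:collider[open]; N:chain[open]; S:fork[blocks] ⇒ blocked
  3. L → N ← X — N:collider[open] ⇒ active
  4. L → N ← S → X — N:collider[open]; S:fork[blocks] ⇒ blocked
Since the path L → R ← N ← X is active, L and X are not d-separated given {J, R, S}.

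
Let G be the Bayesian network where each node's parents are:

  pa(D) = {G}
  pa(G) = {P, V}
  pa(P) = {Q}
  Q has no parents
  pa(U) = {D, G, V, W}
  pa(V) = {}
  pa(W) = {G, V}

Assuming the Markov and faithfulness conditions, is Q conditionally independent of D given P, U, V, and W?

6 paths connect Q and D; each must be blocked for d-separation to hold:
  1. Q → P → G ← V → W → U ← D — P:chain[blocks]; G:collider[open]; V:fork[blocks]; W:chain[blocks]; U:collider[open] ⇒ blocked
  2. Q → P → G ← V → U ← D — P:chain[blocks]; G:collider[open]; V:fork[blocks]; U:collider[open] ⇒ blocked
  3. Q → P → G → W ← V → U ← D — P:chain[blocks]; G:chain[open]; W:collider[open]; V:fork[blocks]; U:collider[open] ⇒ blocked
  4. Q → P → G → W → U ← D — P:chain[blocks]; G:chain[open]; W:chain[blocks]; U:collider[open] ⇒ blocked
  5. Q → P → G → D — P:chain[blocks]; G:chain[open] ⇒ blocked
  6. Q → P → G → U ← D — P:chain[blocks]; G:chain[open]; U:collider[open] ⇒ blocked
Every path is blocked, so Q and D are d-separated given {P, U, V, W}.

Yes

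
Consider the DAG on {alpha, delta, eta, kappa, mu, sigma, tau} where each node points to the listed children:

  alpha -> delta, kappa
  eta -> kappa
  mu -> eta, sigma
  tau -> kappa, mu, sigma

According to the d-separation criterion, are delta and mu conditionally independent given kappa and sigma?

Enumerating the 3 paths from delta to mu and testing each for blocking by {kappa, sigma}:
Path 1: delta ← alpha → kappa ← tau → mu
  alpha is a fork and alpha is not conditioned on; kappa is a collider and kappa is conditioned on, which opens it; tau is a fork and tau is not conditioned on — no node blocks this path, so it is active.
Path 2: delta ← alpha → kappa ← tau → sigma ← mu
  alpha is a fork and alpha is not conditioned on; kappa is a collider and kappa is conditioned on, which opens it; tau is a fork and tau is not conditioned on; sigma is a collider and sigma is conditioned on, which opens it — no node blocks this path, so it is active.
Path 3: delta ← alpha → kappa ← eta ← mu
  alpha is a fork and alpha is not conditioned on; kappa is a collider and kappa is conditioned on, which opens it; eta is a chain and eta is not conditioned on — no node blocks this path, so it is active.
Because an active path exists, delta and mu are not d-separated.

No — delta and mu are not d-separated given {kappa, sigma}.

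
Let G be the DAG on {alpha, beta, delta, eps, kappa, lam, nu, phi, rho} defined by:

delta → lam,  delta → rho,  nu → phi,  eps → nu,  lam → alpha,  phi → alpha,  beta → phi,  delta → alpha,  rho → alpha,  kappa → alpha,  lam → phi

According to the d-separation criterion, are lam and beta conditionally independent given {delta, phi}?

Enumerating the 4 paths from lam to beta and testing each for blocking by {delta, phi}:
Path 1: lam → phi ← beta
  phi is a collider and phi is conditioned on, which opens it — no node blocks this path, so it is active.
Path 2: lam ← delta → rho → alpha ← phi ← beta
  delta is a fork here and delta is conditioned on, so the path is blocked at delta.
Path 3: lam ← delta → alpha ← phi ← beta
  delta is a fork here and delta is conditioned on, so the path is blocked at delta.
Path 4: lam → alpha ← phi ← beta
  alpha is a collider here and neither alpha nor any of its descendants is conditioned on, so the collider stays closed — the path is blocked at alpha.
Since the path lam → phi ← beta is active, lam and beta are not d-separated given {delta, phi}.

No — lam and beta are not d-separated given {delta, phi}.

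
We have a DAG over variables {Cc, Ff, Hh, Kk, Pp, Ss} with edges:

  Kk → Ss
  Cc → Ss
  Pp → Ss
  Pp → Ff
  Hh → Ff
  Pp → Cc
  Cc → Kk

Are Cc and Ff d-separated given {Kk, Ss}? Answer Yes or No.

No

There are 3 undirected paths between Cc and Ff; checking each against the conditioning set {Kk, Ss}:
Path 1: Cc ← Pp → Ff
  Pp is a fork and Pp is not conditioned on — no node blocks this path, so it is active.
Path 2: Cc → Ss ← Pp → Ff
  Ss is a collider and Ss is conditioned on, which opens it; Pp is a fork and Pp is not conditioned on — no node blocks this path, so it is active.
Path 3: Cc → Kk → Ss ← Pp → Ff
  Kk is a chain here and Kk is conditioned on, so the path is blocked at Kk.
Since the path Cc ← Pp → Ff is active, Cc and Ff are not d-separated given {Kk, Ss}.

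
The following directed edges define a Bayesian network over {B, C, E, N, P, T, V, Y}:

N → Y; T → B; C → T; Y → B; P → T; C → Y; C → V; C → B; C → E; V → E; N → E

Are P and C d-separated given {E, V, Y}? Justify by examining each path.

Enumerating the 5 paths from P to C and testing each for blocking by {E, V, Y}:
Path 1: P → T → B ← Y ← N → E ← C
  B is a collider here and neither B nor any of its descendants is conditioned on, so the collider stays closed — the path is blocked at B.
Path 2: P → T → B ← Y ← N → E ← V ← C
  B is a collider here and neither B nor any of its descendants is conditioned on, so the collider stays closed — the path is blocked at B.
Path 3: P → T → B ← Y ← C
  B is a collider here and neither B nor any of its descendants is conditioned on, so the collider stays closed — the path is blocked at B.
Path 4: P → T → B ← C
  B is a collider here and neither B nor any of its descendants is conditioned on, so the collider stays closed — the path is blocked at B.
Path 5: P → T ← C
  T is a collider here and neither T nor any of its descendants is conditioned on, so the collider stays closed — the path is blocked at T.
Since every path is blocked, d-separation holds.

Yes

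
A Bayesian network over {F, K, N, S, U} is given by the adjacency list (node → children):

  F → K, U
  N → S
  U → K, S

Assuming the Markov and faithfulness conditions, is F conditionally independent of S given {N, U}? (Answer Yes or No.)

We examine all 2 paths between F and S:
Path 1: F → K ← U → S
  K is a collider here and neither K nor any of its descendants is conditioned on, so the collider stays closed — the path is blocked at K.
Path 2: F → U → S
  U is a chain here and U is conditioned on, so the path is blocked at U.
Every path is blocked, so F and S are d-separated given {N, U}.

Yes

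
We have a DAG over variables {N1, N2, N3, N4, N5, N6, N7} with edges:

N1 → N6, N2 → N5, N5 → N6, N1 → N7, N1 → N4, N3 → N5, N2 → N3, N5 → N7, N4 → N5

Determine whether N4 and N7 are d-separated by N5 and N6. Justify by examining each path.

No

There are 4 undirected paths between N4 and N7; checking each against the conditioning set {N5, N6}:
  1. N4 ← N1 → N7 — N1:fork[open] ⇒ active
  2. N4 ← N1 → N6 ← N5 → N7 — N1:fork[open]; N6:collider[open]; N5:fork[blocks] ⇒ blocked
  3. N4 → N5 → N7 — N5:chain[blocks] ⇒ blocked
  4. N4 → N5 → N6 ← N1 → N7 — N5:chain[blocks]; N6:collider[open]; N1:fork[open] ⇒ blocked
At least one path is unblocked, so d-separation fails.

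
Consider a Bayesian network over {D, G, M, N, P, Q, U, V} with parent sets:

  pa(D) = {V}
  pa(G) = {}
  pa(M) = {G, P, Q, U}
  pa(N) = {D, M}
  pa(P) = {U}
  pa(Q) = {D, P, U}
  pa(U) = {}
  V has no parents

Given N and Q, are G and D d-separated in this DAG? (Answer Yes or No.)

No

We examine all 6 paths between G and D:
  1. G → M ← U → P → Q ← D — M:collider[open]; U:fork[open]; P:chain[open]; Q:collider[open] ⇒ active
  2. G → M ← U → Q ← D — M:collider[open]; U:fork[open]; Q:collider[open] ⇒ active
  3. G → M ← P ← U → Q ← D — M:collider[open]; P:chain[open]; U:fork[open]; Q:collider[open] ⇒ active
  4. G → M ← P → Q ← D — M:collider[open]; P:fork[open]; Q:collider[open] ⇒ active
  5. G → M ← Q ← D — M:collider[open]; Q:chain[blocks] ⇒ blocked
  6. G → M → N ← D — M:chain[open]; N:collider[open] ⇒ active
Because an active path exists, G and D are not d-separated.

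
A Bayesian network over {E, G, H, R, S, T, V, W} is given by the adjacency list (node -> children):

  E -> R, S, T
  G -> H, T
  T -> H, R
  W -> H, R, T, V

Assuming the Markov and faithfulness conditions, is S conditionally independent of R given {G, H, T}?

Enumerating the 5 paths from S to R and testing each for blocking by {G, H, T}:
  1. S ← E → T ← G → H ← W → R — E:fork[open]; T:collider[open]; G:fork[blocks]; H:collider[open]; W:fork[open] ⇒ blocked
  2. S ← E → T → R — E:fork[open]; T:chain[blocks] ⇒ blocked
  3. S ← E → T → H ← W → R — E:fork[open]; T:chain[blocks]; H:collider[open]; W:fork[open] ⇒ blocked
  4. S ← E → T ← W → R — E:fork[open]; T:collider[open]; W:fork[open] ⇒ active
  5. S ← E → R — E:fork[open] ⇒ active
At least one path is unblocked, so d-separation fails.

No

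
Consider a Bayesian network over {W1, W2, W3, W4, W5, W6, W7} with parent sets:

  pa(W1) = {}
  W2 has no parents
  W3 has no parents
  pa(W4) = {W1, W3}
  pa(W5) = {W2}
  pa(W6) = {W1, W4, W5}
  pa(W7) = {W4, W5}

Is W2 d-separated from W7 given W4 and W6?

Enumerating the 3 paths from W2 to W7 and testing each for blocking by {W4, W6}:
Path 1: W2 → W5 → W6 ← W1 → W4 → W7
  W4 is a chain here and W4 is conditioned on, so the path is blocked at W4.
Path 2: W2 → W5 → W6 ← W4 → W7
  W4 is a fork here and W4 is conditioned on, so the path is blocked at W4.
Path 3: W2 → W5 → W7
  W5 is a chain and W5 is not conditioned on — no node blocks this path, so it is active.
At least one path is unblocked, so d-separation fails.

No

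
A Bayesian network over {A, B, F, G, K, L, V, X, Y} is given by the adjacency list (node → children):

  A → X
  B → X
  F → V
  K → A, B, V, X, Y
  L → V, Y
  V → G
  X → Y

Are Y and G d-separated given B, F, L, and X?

Enumerating the 5 paths from Y to G and testing each for blocking by {B, F, L, X}:
Path 1: Y ← K → V → G
  K is a fork and K is not conditioned on; V is a chain and V is not conditioned on — no node blocks this path, so it is active.
Path 2: Y ← L → V → G
  L is a fork here and L is conditioned on, so the path is blocked at L.
Path 3: Y ← X ← K → V → G
  X is a chain here and X is conditioned on, so the path is blocked at X.
Path 4: Y ← X ← A ← K → V → G
  X is a chain here and X is conditioned on, so the path is blocked at X.
Path 5: Y ← X ← B ← K → V → G
  X is a chain here and X is conditioned on, so the path is blocked at X.
Because an active path exists, Y and G are not d-separated.

No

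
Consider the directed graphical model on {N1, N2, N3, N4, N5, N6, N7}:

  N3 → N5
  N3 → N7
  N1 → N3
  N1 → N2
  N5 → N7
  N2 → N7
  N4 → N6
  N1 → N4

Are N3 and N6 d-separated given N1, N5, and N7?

Yes

Enumerating the 3 paths from N3 to N6 and testing each for blocking by {N1, N5, N7}:
Path 1: N3 → N7 ← N2 ← N1 → N4 → N6
  N1 is a fork here and N1 is conditioned on, so the path is blocked at N1.
Path 2: N3 → N5 → N7 ← N2 ← N1 → N4 → N6
  N5 is a chain here and N5 is conditioned on, so the path is blocked at N5.
Path 3: N3 ← N1 → N4 → N6
  N1 is a fork here and N1 is conditioned on, so the path is blocked at N1.
Every path is blocked, so N3 and N6 are d-separated given {N1, N5, N7}.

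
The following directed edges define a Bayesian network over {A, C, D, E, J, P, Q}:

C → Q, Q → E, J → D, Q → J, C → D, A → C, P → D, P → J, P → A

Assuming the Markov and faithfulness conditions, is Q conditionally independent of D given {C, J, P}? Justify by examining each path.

Yes — Q and D are d-separated given {C, J, P}.

6 paths connect Q and D; each must be blocked for d-separation to hold:
  1. Q ← C ← A ← P → J → D — C:chain[blocks]; A:chain[open]; P:fork[blocks]; J:chain[blocks] ⇒ blocked
  2. Q ← C ← A ← P → D — C:chain[blocks]; A:chain[open]; P:fork[blocks] ⇒ blocked
  3. Q ← C → D — C:fork[blocks] ⇒ blocked
  4. Q → J → D — J:chain[blocks] ⇒ blocked
  5. Q → J ← P → A → C → D — J:collider[open]; P:fork[blocks]; A:chain[open]; C:chain[blocks] ⇒ blocked
  6. Q → J ← P → D — J:collider[open]; P:fork[blocks] ⇒ blocked
Since every path is blocked, d-separation holds.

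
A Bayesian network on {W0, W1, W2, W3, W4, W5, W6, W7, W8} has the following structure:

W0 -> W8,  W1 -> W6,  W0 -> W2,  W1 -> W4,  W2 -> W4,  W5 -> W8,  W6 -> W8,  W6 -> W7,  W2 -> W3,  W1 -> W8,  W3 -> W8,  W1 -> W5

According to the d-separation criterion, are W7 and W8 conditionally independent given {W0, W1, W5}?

No

5 paths connect W7 and W8; each must be blocked for d-separation to hold:
Path 1: W7 ← W6 → W8
  W6 is a fork and W6 is not conditioned on — no node blocks this path, so it is active.
Path 2: W7 ← W6 ← W1 → W4 ← W2 → W3 → W8
  W1 is a fork here and W1 is conditioned on, so the path is blocked at W1.
Path 3: W7 ← W6 ← W1 → W4 ← W2 ← W0 → W8
  W1 is a fork here and W1 is conditioned on, so the path is blocked at W1.
Path 4: W7 ← W6 ← W1 → W8
  W1 is a fork here and W1 is conditioned on, so the path is blocked at W1.
Path 5: W7 ← W6 ← W1 → W5 → W8
  W1 is a fork here and W1 is conditioned on, so the path is blocked at W1.
At least one path is unblocked, so d-separation fails.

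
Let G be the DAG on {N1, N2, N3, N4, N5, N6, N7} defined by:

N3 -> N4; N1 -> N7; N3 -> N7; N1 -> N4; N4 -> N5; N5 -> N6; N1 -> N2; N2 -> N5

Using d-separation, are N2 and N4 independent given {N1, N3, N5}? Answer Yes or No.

No — N2 and N4 are not d-separated given {N1, N3, N5}.

We examine all 3 paths between N2 and N4:
Path 1: N2 ← N1 → N7 ← N3 → N4
  N1 is a fork here and N1 is conditioned on, so the path is blocked at N1.
Path 2: N2 ← N1 → N4
  N1 is a fork here and N1 is conditioned on, so the path is blocked at N1.
Path 3: N2 → N5 ← N4
  N5 is a collider and N5 is conditioned on, which opens it — no node blocks this path, so it is active.
Because an active path exists, N2 and N4 are not d-separated.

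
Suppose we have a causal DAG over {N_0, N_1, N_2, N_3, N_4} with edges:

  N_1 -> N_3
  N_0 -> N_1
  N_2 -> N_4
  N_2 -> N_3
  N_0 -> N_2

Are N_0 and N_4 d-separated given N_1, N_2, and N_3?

Yes

There are 2 undirected paths between N_0 and N_4; checking each against the conditioning set {N_1, N_2, N_3}:
  1. N_0 → N_1 → N_3 ← N_2 → N_4 — N_1:chain[blocks]; N_3:collider[open]; N_2:fork[blocks] ⇒ blocked
  2. N_0 → N_2 → N_4 — N_2:chain[blocks] ⇒ blocked
Since every path is blocked, d-separation holds.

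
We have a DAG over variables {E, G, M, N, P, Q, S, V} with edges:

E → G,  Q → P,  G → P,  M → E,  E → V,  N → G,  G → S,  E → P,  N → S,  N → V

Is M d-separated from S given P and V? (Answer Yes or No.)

No — M and S are not d-separated given {P, V}.

We examine all 6 paths between M and S:
Path 1: M → E → V ← N → S
  E is a chain and E is not conditioned on; V is a collider and V is conditioned on, which opens it; N is a fork and N is not conditioned on — no node blocks this path, so it is active.
Path 2: M → E → V ← N → G → S
  E is a chain and E is not conditioned on; V is a collider and V is conditioned on, which opens it; N is a fork and N is not conditioned on; G is a chain and G is not conditioned on — no node blocks this path, so it is active.
Path 3: M → E → G → S
  E is a chain and E is not conditioned on; G is a chain and G is not conditioned on — no node blocks this path, so it is active.
Path 4: M → E → G ← N → S
  E is a chain and E is not conditioned on; G is a collider and its descendant P is conditioned on, which opens it; N is a fork and N is not conditioned on — no node blocks this path, so it is active.
Path 5: M → E → P ← G → S
  E is a chain and E is not conditioned on; P is a collider and P is conditioned on, which opens it; G is a fork and G is not conditioned on — no node blocks this path, so it is active.
Path 6: M → E → P ← G ← N → S
  E is a chain and E is not conditioned on; P is a collider and P is conditioned on, which opens it; G is a chain and G is not conditioned on; N is a fork and N is not conditioned on — no node blocks this path, so it is active.
Because an active path exists, M and S are not d-separated.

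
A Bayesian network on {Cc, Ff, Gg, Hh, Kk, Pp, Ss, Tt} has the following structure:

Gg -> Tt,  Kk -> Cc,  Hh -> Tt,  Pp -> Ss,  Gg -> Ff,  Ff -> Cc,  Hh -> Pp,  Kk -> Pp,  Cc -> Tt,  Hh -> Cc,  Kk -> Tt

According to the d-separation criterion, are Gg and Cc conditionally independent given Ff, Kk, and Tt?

No — Gg and Cc are not d-separated given {Ff, Kk, Tt}.

There are 6 undirected paths between Gg and Cc; checking each against the conditioning set {Ff, Kk, Tt}:
  1. Gg → Tt ← Kk → Cc — Tt:collider[open]; Kk:fork[blocks] ⇒ blocked
  2. Gg → Tt ← Kk → Pp ← Hh → Cc — Tt:collider[open]; Kk:fork[blocks]; Pp:collider[blocks]; Hh:fork[open] ⇒ blocked
  3. Gg → Tt ← Cc — Tt:collider[open] ⇒ active
  4. Gg → Tt ← Hh → Cc — Tt:collider[open]; Hh:fork[open] ⇒ active
  5. Gg → Tt ← Hh → Pp ← Kk → Cc — Tt:collider[open]; Hh:fork[open]; Pp:collider[blocks]; Kk:fork[blocks] ⇒ blocked
  6. Gg → Ff → Cc — Ff:chain[blocks] ⇒ blocked
At least one path is unblocked, so d-separation fails.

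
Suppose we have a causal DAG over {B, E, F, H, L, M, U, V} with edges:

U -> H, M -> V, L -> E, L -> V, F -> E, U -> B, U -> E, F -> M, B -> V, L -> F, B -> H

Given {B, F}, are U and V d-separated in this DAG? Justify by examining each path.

6 paths connect U and V; each must be blocked for d-separation to hold:
Path 1: U → E ← F ← L → V
  E is a collider here and neither E nor any of its descendants is conditioned on, so the collider stays closed — the path is blocked at E.
Path 2: U → E ← F → M → V
  E is a collider here and neither E nor any of its descendants is conditioned on, so the collider stays closed — the path is blocked at E.
Path 3: U → E ← L → V
  E is a collider here and neither E nor any of its descendants is conditioned on, so the collider stays closed — the path is blocked at E.
Path 4: U → E ← L → F → M → V
  E is a collider here and neither E nor any of its descendants is conditioned on, so the collider stays closed — the path is blocked at E.
Path 5: U → H ← B → V
  H is a collider here and neither H nor any of its descendants is conditioned on, so the collider stays closed — the path is blocked at H.
Path 6: U → B → V
  B is a chain here and B is conditioned on, so the path is blocked at B.
All paths are blocked; U ⊥ V | {B, F} holds.

Yes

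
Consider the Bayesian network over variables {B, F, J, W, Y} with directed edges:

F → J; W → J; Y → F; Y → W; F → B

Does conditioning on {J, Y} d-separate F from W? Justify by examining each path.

No — F and W are not d-separated given {J, Y}.

2 paths connect F and W; each must be blocked for d-separation to hold:
  1. F ← Y → W — Y:fork[blocks] ⇒ blocked
  2. F → J ← W — J:collider[open] ⇒ active
At least one path is unblocked, so d-separation fails.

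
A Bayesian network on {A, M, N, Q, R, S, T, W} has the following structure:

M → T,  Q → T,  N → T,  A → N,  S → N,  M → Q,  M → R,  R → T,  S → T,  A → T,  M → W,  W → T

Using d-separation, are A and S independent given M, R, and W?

Yes — A and S are d-separated given {M, R, W}.

4 paths connect A and S; each must be blocked for d-separation to hold:
  1. A → N → T ← S — N:chain[open]; T:collider[blocks] ⇒ blocked
  2. A → N ← S — N:collider[blocks] ⇒ blocked
  3. A → T ← N ← S — T:collider[blocks]; N:chain[open] ⇒ blocked
  4. A → T ← S — T:collider[blocks] ⇒ blocked
Since every path is blocked, d-separation holds.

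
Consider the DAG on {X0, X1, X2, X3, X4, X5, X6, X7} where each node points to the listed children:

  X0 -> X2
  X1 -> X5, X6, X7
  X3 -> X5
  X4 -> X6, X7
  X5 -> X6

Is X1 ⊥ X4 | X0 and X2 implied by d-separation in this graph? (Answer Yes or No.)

Yes

There are 3 undirected paths between X1 and X4; checking each against the conditioning set {X0, X2}:
  1. X1 → X5 → X6 ← X4 — X5:chain[open]; X6:collider[blocks] ⇒ blocked
  2. X1 → X6 ← X4 — X6:collider[blocks] ⇒ blocked
  3. X1 → X7 ← X4 — X7:collider[blocks] ⇒ blocked
All paths are blocked; X1 ⊥ X4 | {X0, X2} holds.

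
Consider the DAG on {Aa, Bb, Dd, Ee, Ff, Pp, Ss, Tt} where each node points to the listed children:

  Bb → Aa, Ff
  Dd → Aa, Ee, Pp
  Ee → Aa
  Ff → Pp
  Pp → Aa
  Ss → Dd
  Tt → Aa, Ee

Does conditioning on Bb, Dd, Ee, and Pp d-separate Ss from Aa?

Yes

Enumerating the 5 paths from Ss to Aa and testing each for blocking by {Bb, Dd, Ee, Pp}:
Path 1: Ss → Dd → Ee ← Tt → Aa
  Dd is a chain here and Dd is conditioned on, so the path is blocked at Dd.
Path 2: Ss → Dd → Ee → Aa
  Dd is a chain here and Dd is conditioned on, so the path is blocked at Dd.
Path 3: Ss → Dd → Aa
  Dd is a chain here and Dd is conditioned on, so the path is blocked at Dd.
Path 4: Ss → Dd → Pp ← Ff ← Bb → Aa
  Dd is a chain here and Dd is conditioned on, so the path is blocked at Dd.
Path 5: Ss → Dd → Pp → Aa
  Dd is a chain here and Dd is conditioned on, so the path is blocked at Dd.
Since every path is blocked, d-separation holds.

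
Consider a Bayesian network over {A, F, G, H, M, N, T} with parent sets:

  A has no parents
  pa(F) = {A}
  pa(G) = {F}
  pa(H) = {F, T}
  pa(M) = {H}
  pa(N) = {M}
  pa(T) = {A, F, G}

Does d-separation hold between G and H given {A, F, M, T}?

Yes

6 paths connect G and H; each must be blocked for d-separation to hold:
Path 1: G ← F ← A → T → H
  F is a chain here and F is conditioned on, so the path is blocked at F.
Path 2: G ← F → H
  F is a fork here and F is conditioned on, so the path is blocked at F.
Path 3: G ← F → T → H
  F is a fork here and F is conditioned on, so the path is blocked at F.
Path 4: G → T ← A → F → H
  A is a fork here and A is conditioned on, so the path is blocked at A.
Path 5: G → T → H
  T is a chain here and T is conditioned on, so the path is blocked at T.
Path 6: G → T ← F → H
  F is a fork here and F is conditioned on, so the path is blocked at F.
All paths are blocked; G ⊥ H | {A, F, M, T} holds.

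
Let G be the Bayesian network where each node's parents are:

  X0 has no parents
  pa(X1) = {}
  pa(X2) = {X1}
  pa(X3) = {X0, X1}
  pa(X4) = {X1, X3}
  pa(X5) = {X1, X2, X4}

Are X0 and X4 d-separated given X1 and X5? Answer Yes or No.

No — X0 and X4 are not d-separated given {X1, X5}.

There are 4 undirected paths between X0 and X4; checking each against the conditioning set {X1, X5}:
Path 1: X0 → X3 ← X1 → X5 ← X4
  X1 is a fork here and X1 is conditioned on, so the path is blocked at X1.
Path 2: X0 → X3 ← X1 → X2 → X5 ← X4
  X1 is a fork here and X1 is conditioned on, so the path is blocked at X1.
Path 3: X0 → X3 ← X1 → X4
  X1 is a fork here and X1 is conditioned on, so the path is blocked at X1.
Path 4: X0 → X3 → X4
  X3 is a chain and X3 is not conditioned on — no node blocks this path, so it is active.
At least one path is unblocked, so d-separation fails.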